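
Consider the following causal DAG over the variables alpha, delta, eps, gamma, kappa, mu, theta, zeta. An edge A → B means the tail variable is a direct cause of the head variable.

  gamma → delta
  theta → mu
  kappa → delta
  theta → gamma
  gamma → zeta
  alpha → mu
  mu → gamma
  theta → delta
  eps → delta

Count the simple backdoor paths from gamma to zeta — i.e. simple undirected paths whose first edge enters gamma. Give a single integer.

A backdoor path from gamma to zeta is any simple undirected path whose first edge points into gamma (i.e. leaves gamma via a parent).
Parents of gamma: {mu, theta}.
No simple path from any parent of gamma reaches zeta without revisiting gamma, so there are no backdoor paths.

0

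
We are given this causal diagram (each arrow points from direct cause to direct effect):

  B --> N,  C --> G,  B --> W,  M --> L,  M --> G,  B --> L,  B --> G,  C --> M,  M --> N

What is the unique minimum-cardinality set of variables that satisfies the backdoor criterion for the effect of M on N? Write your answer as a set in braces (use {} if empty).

{}

Variables eligible for adjustment (non-descendants of M, excluding M and N): {B, C, W}.
Backdoor paths from M to N:
  P1: M <- C -> G <- B -> N
Each backdoor path contains an unconditioned collider, so every path is already blocked with the empty conditioning set:
  P1: blocked at collider G (neither it nor any descendant is in the conditioning set).
The empty set is therefore the unique smallest valid set.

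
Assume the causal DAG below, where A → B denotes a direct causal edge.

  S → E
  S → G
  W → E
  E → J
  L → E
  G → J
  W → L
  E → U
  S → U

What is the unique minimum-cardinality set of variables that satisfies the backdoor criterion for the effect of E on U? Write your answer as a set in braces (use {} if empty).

Variables eligible for adjustment (non-descendants of E, excluding E and U): {G, L, S, W}.
Backdoor paths from E to U:
  P1: E <- S -> U
The empty set is not sufficient: P1 (E <- S -> U) has no collider blocking it and no conditioned non-collider, so it is open.
Try {S}:
  P1: blocked at fork node S ∈ conditioning set.
{S} contains no descendant of E and blocks every backdoor path.
No other singleton works — e.g. {W} leaves P1 open — so {S} is the unique smallest valid adjustment set.

{S}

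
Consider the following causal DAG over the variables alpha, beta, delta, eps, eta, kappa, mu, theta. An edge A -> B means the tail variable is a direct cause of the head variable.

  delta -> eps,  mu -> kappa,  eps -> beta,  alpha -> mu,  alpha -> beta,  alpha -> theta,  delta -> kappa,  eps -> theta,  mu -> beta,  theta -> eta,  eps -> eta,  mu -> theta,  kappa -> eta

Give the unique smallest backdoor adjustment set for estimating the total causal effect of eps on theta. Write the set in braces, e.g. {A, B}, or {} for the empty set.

Variables eligible for adjustment (non-descendants of eps, excluding eps and theta): {alpha, delta, kappa, mu}.
Backdoor paths from eps to theta:
  P1: eps <- delta -> kappa <- mu <- alpha -> theta
  P2: eps <- delta -> kappa <- mu -> beta <- alpha -> theta
  P3: eps <- delta -> kappa <- mu -> theta
  P4: eps <- delta -> kappa -> eta <- theta
Each backdoor path contains an unconditioned collider, so every path is already blocked with the empty conditioning set:
  P1: blocked at collider kappa (neither it nor any descendant is in the conditioning set).
  P2: blocked at collider kappa (neither it nor any descendant is in the conditioning set).
  P3: blocked at collider kappa (neither it nor any descendant is in the conditioning set).
  P4: blocked at collider eta (neither it nor any descendant is in the conditioning set).
The empty set is therefore the unique smallest valid set.

{}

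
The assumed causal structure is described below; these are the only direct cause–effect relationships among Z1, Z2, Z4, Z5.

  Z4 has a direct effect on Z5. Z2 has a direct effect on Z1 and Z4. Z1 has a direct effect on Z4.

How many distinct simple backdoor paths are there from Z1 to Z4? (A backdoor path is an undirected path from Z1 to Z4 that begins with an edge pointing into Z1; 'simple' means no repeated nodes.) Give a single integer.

1

A backdoor path from Z1 to Z4 is any simple undirected path whose first edge points into Z1 (i.e. leaves Z1 via a parent).
Parents of Z1: {Z2}.
Enumerating:
  P1: Z1 <- Z2 -> Z4
That exhausts the simple backdoor paths. Count: 1.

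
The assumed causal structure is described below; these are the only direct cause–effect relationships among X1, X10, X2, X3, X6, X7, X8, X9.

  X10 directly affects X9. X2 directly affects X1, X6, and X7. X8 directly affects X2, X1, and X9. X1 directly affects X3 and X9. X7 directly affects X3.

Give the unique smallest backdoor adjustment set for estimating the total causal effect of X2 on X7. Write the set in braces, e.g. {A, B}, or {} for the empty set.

Variables eligible for adjustment (non-descendants of X2, excluding X2 and X7): {X10, X8}.
Backdoor paths from X2 to X7:
  P1: X2 <- X8 -> X1 -> X3 <- X7
  P2: X2 <- X8 -> X9 <- X1 -> X3 <- X7
Each backdoor path contains an unconditioned collider, so every path is already blocked with the empty conditioning set:
  P1: blocked at collider X3 (neither it nor any descendant is in the conditioning set).
  P2: blocked at collider X9 (neither it nor any descendant is in the conditioning set).
The empty set is therefore the unique smallest valid set.

{}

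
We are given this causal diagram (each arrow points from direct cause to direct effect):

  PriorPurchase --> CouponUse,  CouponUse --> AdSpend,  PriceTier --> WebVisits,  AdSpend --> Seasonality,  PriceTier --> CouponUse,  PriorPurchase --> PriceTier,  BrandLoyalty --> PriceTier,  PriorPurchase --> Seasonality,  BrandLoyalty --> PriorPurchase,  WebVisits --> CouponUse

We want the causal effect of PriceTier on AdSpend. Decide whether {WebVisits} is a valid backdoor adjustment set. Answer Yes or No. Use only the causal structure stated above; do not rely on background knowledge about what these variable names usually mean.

No

Backdoor paths from PriceTier to AdSpend (paths whose first edge points into PriceTier):
  P1: PriceTier <- BrandLoyalty -> PriorPurchase -> CouponUse -> AdSpend
  P2: PriceTier <- BrandLoyalty -> PriorPurchase -> Seasonality <- AdSpend
  P3: PriceTier <- PriorPurchase -> CouponUse -> AdSpend
  P4: PriceTier <- PriorPurchase -> Seasonality <- AdSpend
Condition 1 (no descendant of PriceTier in the set): FAILS — WebVisits is a descendant of PriceTier.
Condition 2 (every backdoor path blocked by {WebVisits}):
  P1: open — no interior node is in the conditioning set.
  P2: blocked at collider Seasonality (neither it nor any descendant is in the conditioning set).
  P3: open — no interior node is in the conditioning set.
  P4: blocked at collider Seasonality (neither it nor any descendant is in the conditioning set).
{WebVisits} does not satisfy the backdoor criterion.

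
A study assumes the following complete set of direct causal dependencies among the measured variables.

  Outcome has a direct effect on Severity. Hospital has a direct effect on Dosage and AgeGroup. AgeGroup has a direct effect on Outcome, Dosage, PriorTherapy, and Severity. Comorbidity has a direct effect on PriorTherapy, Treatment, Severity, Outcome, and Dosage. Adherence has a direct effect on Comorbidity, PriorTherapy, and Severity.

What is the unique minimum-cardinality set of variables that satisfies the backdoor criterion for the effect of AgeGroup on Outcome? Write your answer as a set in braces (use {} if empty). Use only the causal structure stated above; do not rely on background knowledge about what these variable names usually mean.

{}

Variables eligible for adjustment (non-descendants of AgeGroup, excluding AgeGroup and Outcome): {Adherence, Comorbidity, Hospital, Treatment}.
Backdoor paths from AgeGroup to Outcome:
  P1: AgeGroup <- Hospital -> Dosage <- Comorbidity <- Adherence -> Severity <- Outcome
  P2: AgeGroup <- Hospital -> Dosage <- Comorbidity -> PriorTherapy <- Adherence -> Severity <- Outcome
  P3: AgeGroup <- Hospital -> Dosage <- Comorbidity -> Outcome
  P4: AgeGroup <- Hospital -> Dosage <- Comorbidity -> Severity <- Outcome
Each backdoor path contains an unconditioned collider, so every path is already blocked with the empty conditioning set:
  P1: blocked at collider Dosage (neither it nor any descendant is in the conditioning set).
  P2: blocked at collider Dosage (neither it nor any descendant is in the conditioning set).
  P3: blocked at collider Dosage (neither it nor any descendant is in the conditioning set).
  P4: blocked at collider Dosage (neither it nor any descendant is in the conditioning set).
The empty set is therefore the unique smallest valid set.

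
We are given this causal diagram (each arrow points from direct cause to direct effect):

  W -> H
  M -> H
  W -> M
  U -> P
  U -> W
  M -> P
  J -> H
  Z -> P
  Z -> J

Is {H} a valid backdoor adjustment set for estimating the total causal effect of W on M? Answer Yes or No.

No

Backdoor paths from W to M (paths whose first edge points into W):
  P1: W <- U -> P <- Z -> J -> H <- M
  P2: W <- U -> P <- M
Condition 1 (no descendant of W in the set): FAILS — H is a descendant of W.
Condition 2 (every backdoor path blocked by {H}):
  P1: blocked at collider P (neither it nor any descendant is in the conditioning set).
  P2: blocked at collider P (neither it nor any descendant is in the conditioning set).
{H} does not satisfy the backdoor criterion.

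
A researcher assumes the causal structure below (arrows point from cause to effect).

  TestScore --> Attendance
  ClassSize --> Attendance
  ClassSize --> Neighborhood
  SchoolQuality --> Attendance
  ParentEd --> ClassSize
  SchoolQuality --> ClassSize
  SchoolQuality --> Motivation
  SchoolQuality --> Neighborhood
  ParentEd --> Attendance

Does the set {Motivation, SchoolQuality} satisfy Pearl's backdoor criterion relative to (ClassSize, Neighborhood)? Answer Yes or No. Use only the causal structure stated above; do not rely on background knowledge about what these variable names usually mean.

Backdoor paths from ClassSize to Neighborhood (paths whose first edge points into ClassSize):
  P1: ClassSize <- SchoolQuality -> Neighborhood
  P2: ClassSize <- ParentEd -> Attendance <- SchoolQuality -> Neighborhood
Condition 1 (no descendant of ClassSize in the set): holds — descendants of ClassSize are {Attendance, Neighborhood}; none are in {Motivation, SchoolQuality}.
Condition 2 (every backdoor path blocked by {Motivation, SchoolQuality}):
  P1: blocked at fork node SchoolQuality ∈ conditioning set.
  P2: blocked at collider Attendance (neither it nor any descendant is in the conditioning set).
{Motivation, SchoolQuality} satisfies the backdoor criterion.

Yes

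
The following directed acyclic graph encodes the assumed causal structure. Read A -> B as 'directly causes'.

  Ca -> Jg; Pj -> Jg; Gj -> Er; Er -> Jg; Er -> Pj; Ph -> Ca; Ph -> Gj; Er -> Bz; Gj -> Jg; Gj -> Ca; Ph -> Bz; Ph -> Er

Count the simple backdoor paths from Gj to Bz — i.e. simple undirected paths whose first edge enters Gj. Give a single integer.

4

A backdoor path from Gj to Bz is any simple undirected path whose first edge points into Gj (i.e. leaves Gj via a parent).
Parents of Gj: {Ph}.
Enumerating:
  P1: Gj <- Ph -> Ca -> Jg <- Er -> Bz
  P2: Gj <- Ph -> Ca -> Jg <- Pj <- Er -> Bz
  P3: Gj <- Ph -> Er -> Bz
  P4: Gj <- Ph -> Bz
That exhausts the simple backdoor paths. Count: 4.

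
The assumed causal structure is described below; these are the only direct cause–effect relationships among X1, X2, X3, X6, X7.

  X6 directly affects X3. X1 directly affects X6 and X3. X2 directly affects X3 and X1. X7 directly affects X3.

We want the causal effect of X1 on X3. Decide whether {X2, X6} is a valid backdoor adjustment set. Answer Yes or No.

Backdoor paths from X1 to X3 (paths whose first edge points into X1):
  P1: X1 <- X2 -> X3
Condition 1 (no descendant of X1 in the set): FAILS — X6 is a descendant of X1.
Condition 2 (every backdoor path blocked by {X2, X6}):
  P1: blocked at fork node X2 ∈ conditioning set.
{X2, X6} does not satisfy the backdoor criterion.

No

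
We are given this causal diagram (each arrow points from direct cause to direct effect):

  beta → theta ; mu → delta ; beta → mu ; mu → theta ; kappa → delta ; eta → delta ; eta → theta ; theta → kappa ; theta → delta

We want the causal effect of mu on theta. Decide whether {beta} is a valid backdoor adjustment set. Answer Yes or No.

Backdoor paths from mu to theta (paths whose first edge points into mu):
  P1: mu <- beta -> theta
Condition 1 (no descendant of mu in the set): holds — descendants of mu are {delta, kappa, theta}; none are in {beta}.
Condition 2 (every backdoor path blocked by {beta}):
  P1: blocked at fork node beta ∈ conditioning set.
{beta} satisfies the backdoor criterion.

Yes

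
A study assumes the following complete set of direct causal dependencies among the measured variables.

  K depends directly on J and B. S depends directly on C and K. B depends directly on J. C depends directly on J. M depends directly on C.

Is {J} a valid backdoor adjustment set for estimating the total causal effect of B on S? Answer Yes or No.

Yes

Backdoor paths from B to S (paths whose first edge points into B):
  P1: B <- J -> C -> S
  P2: B <- J -> K -> S
Condition 1 (no descendant of B in the set): holds — descendants of B are {K, S}; none are in {J}.
Condition 2 (every backdoor path blocked by {J}):
  P1: blocked at fork node J ∈ conditioning set.
  P2: blocked at fork node J ∈ conditioning set.
{J} satisfies the backdoor criterion.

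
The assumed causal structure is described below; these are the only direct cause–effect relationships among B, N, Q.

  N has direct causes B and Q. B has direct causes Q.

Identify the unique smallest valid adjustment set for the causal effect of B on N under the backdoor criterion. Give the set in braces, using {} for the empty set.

Variables eligible for adjustment (non-descendants of B, excluding B and N): {Q}.
Backdoor paths from B to N:
  P1: B <- Q -> N
The empty set is not sufficient: P1 (B <- Q -> N) has no collider blocking it and no conditioned non-collider, so it is open.
Try {Q}:
  P1: blocked at fork node Q ∈ conditioning set.
{Q} contains no descendant of B and blocks every backdoor path.
{Q} is the unique smallest valid adjustment set.

{Q}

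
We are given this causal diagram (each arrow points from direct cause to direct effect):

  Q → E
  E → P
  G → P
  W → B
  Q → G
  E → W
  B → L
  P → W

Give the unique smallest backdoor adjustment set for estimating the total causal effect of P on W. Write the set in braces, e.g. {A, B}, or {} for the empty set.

{E}

Variables eligible for adjustment (non-descendants of P, excluding P and W): {E, G, Q}.
Backdoor paths from P to W:
  P1: P <- G <- Q -> E -> W
  P2: P <- E -> W
The empty set is not sufficient: P1 (P <- G <- Q -> E -> W) has no collider blocking it and no conditioned non-collider, so it is open.
Try {E}:
  P1: blocked at chain node E ∈ conditioning set.
  P2: blocked at fork node E ∈ conditioning set.
{E} contains no descendant of P and blocks every backdoor path.
No other singleton works — e.g. {Q} leaves P2 open — so {E} is the unique smallest valid adjustment set.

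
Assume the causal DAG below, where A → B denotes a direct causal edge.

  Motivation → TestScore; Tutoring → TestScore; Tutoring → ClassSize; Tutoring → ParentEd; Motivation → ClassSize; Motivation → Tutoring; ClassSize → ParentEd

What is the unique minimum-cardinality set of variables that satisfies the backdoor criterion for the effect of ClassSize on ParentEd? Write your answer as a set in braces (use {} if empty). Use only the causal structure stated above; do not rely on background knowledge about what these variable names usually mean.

Variables eligible for adjustment (non-descendants of ClassSize, excluding ClassSize and ParentEd): {Motivation, TestScore, Tutoring}.
Backdoor paths from ClassSize to ParentEd:
  P1: ClassSize <- Motivation -> Tutoring -> ParentEd
  P2: ClassSize <- Motivation -> TestScore <- Tutoring -> ParentEd
  P3: ClassSize <- Tutoring -> ParentEd
The empty set is not sufficient: P1 (ClassSize <- Motivation -> Tutoring -> ParentEd) has no collider blocking it and no conditioned non-collider, so it is open.
Try {Tutoring}:
  P1: blocked at chain node Tutoring ∈ conditioning set.
  P2: blocked at collider TestScore (neither it nor any descendant is in the conditioning set).
  P3: blocked at fork node Tutoring ∈ conditioning set.
{Tutoring} contains no descendant of ClassSize and blocks every backdoor path.
No other singleton works — e.g. {Motivation} leaves P3 open — so {Tutoring} is the unique smallest valid adjustment set.

{Tutoring}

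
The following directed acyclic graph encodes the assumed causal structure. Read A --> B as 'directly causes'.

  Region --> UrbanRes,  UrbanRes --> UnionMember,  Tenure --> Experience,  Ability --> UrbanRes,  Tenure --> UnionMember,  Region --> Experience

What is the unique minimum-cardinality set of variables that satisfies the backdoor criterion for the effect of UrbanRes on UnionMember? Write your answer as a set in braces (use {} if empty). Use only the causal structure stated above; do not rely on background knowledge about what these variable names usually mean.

Variables eligible for adjustment (non-descendants of UrbanRes, excluding UrbanRes and UnionMember): {Ability, Experience, Region, Tenure}.
Backdoor paths from UrbanRes to UnionMember:
  P1: UrbanRes <- Region -> Experience <- Tenure -> UnionMember
Each backdoor path contains an unconditioned collider, so every path is already blocked with the empty conditioning set:
  P1: blocked at collider Experience (neither it nor any descendant is in the conditioning set).
The empty set is therefore the unique smallest valid set.

{}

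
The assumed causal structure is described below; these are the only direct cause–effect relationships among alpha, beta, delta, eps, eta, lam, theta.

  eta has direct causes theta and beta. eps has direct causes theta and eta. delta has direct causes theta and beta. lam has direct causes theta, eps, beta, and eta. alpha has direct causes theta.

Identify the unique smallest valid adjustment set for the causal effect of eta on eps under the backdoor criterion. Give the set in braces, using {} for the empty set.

{theta}

Variables eligible for adjustment (non-descendants of eta, excluding eta and eps): {alpha, beta, delta, theta}.
Backdoor paths from eta to eps:
  P1: eta <- beta -> lam <- theta -> eps
  P2: eta <- beta -> lam <- eps
  P3: eta <- beta -> delta <- theta -> eps
  P4: eta <- beta -> delta <- theta -> lam <- eps
  P5: eta <- theta -> eps
  P6: eta <- theta -> lam <- eps
  P7: eta <- theta -> delta <- beta -> lam <- eps
The empty set is not sufficient: P5 (eta <- theta -> eps) has no collider blocking it and no conditioned non-collider, so it is open.
Try {theta}:
  P1: blocked at collider lam (neither it nor any descendant is in the conditioning set).
  P2: blocked at collider lam (neither it nor any descendant is in the conditioning set).
  P3: blocked at collider delta (neither it nor any descendant is in the conditioning set).
  P4: blocked at collider delta (neither it nor any descendant is in the conditioning set).
  P5: blocked at fork node theta ∈ conditioning set.
  P6: blocked at fork node theta ∈ conditioning set.
  P7: blocked at fork node theta ∈ conditioning set.
{theta} contains no descendant of eta and blocks every backdoor path.
No other singleton works — e.g. {beta} leaves P5 open — so {theta} is the unique smallest valid adjustment set.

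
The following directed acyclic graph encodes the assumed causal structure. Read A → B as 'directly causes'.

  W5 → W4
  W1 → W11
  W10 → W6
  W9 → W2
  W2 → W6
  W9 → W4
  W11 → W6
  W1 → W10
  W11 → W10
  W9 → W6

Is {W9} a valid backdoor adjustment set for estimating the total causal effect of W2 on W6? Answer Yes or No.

Yes

Backdoor paths from W2 to W6 (paths whose first edge points into W2):
  P1: W2 <- W9 -> W6
Condition 1 (no descendant of W2 in the set): holds — descendants of W2 are {W6}; none are in {W9}.
Condition 2 (every backdoor path blocked by {W9}):
  P1: blocked at fork node W9 ∈ conditioning set.
{W9} satisfies the backdoor criterion.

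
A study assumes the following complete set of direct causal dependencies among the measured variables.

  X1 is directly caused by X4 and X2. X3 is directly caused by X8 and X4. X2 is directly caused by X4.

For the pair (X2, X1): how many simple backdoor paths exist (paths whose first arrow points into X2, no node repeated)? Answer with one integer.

A backdoor path from X2 to X1 is any simple undirected path whose first edge points into X2 (i.e. leaves X2 via a parent).
Parents of X2: {X4}.
Enumerating:
  P1: X2 <- X4 -> X1
That exhausts the simple backdoor paths. Count: 1.

1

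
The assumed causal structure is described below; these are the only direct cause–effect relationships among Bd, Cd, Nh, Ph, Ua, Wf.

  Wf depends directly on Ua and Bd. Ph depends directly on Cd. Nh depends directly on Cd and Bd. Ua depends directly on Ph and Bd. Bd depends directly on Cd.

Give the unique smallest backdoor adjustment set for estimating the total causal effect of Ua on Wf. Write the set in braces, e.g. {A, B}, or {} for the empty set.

{Bd}

Variables eligible for adjustment (non-descendants of Ua, excluding Ua and Wf): {Bd, Cd, Nh, Ph}.
Backdoor paths from Ua to Wf:
  P1: Ua <- Bd -> Wf
  P2: Ua <- Ph <- Cd -> Bd -> Wf
  P3: Ua <- Ph <- Cd -> Nh <- Bd -> Wf
The empty set is not sufficient: P1 (Ua <- Bd -> Wf) has no collider blocking it and no conditioned non-collider, so it is open.
Try {Bd}:
  P1: blocked at fork node Bd ∈ conditioning set.
  P2: blocked at chain node Bd ∈ conditioning set.
  P3: blocked at collider Nh (neither it nor any descendant is in the conditioning set).
{Bd} contains no descendant of Ua and blocks every backdoor path.
No other singleton works — e.g. {Cd} leaves P1 open — so {Bd} is the unique smallest valid adjustment set.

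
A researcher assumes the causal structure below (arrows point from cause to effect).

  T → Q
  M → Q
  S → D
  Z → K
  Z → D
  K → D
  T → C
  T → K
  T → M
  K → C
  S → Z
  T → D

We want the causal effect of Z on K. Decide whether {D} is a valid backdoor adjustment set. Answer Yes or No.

No

Backdoor paths from Z to K (paths whose first edge points into Z):
  P1: Z <- S -> D <- T -> K
  P2: Z <- S -> D <- T -> C <- K
  P3: Z <- S -> D <- K
Condition 1 (no descendant of Z in the set): FAILS — D is a descendant of Z.
Condition 2 (every backdoor path blocked by {D}):
  P1: open — collider(s) D are conditioned on (or have a conditioned descendant) and no non-collider on the path is in the set.
  P2: blocked at collider C (neither it nor any descendant is in the conditioning set).
  P3: open — collider(s) D are conditioned on (or have a conditioned descendant) and no non-collider on the path is in the set.
{D} does not satisfy the backdoor criterion.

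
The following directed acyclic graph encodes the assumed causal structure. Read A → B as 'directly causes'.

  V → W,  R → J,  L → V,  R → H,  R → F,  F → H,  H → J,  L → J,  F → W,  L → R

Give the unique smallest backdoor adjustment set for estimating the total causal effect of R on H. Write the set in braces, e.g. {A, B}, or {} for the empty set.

Variables eligible for adjustment (non-descendants of R, excluding R and H): {L, V}.
Backdoor paths from R to H:
  P1: R <- L -> V -> W <- F -> H
  P2: R <- L -> J <- H
Each backdoor path contains an unconditioned collider, so every path is already blocked with the empty conditioning set:
  P1: blocked at collider W (neither it nor any descendant is in the conditioning set).
  P2: blocked at collider J (neither it nor any descendant is in the conditioning set).
The empty set is therefore the unique smallest valid set.

{}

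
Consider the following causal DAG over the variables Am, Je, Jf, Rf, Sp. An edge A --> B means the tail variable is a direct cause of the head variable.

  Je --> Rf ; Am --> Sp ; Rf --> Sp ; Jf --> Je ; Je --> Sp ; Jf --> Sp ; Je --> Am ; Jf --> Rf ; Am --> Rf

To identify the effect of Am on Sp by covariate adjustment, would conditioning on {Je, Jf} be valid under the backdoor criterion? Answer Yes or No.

Backdoor paths from Am to Sp (paths whose first edge points into Am):
  P1: Am <- Je <- Jf -> Rf -> Sp
  P2: Am <- Je <- Jf -> Sp
  P3: Am <- Je -> Rf <- Jf -> Sp
  P4: Am <- Je -> Rf -> Sp
  P5: Am <- Je -> Sp
Condition 1 (no descendant of Am in the set): holds — descendants of Am are {Rf, Sp}; none are in {Je, Jf}.
Condition 2 (every backdoor path blocked by {Je, Jf}):
  P1: blocked at chain node Je ∈ conditioning set.
  P2: blocked at chain node Je ∈ conditioning set.
  P3: blocked at fork node Je ∈ conditioning set.
  P4: blocked at fork node Je ∈ conditioning set.
  P5: blocked at fork node Je ∈ conditioning set.
{Je, Jf} satisfies the backdoor criterion.

Yes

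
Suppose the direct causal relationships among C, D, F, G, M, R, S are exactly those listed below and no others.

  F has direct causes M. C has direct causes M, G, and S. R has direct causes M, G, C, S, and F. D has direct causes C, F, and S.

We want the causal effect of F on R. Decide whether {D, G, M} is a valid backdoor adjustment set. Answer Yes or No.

No

Backdoor paths from F to R (paths whose first edge points into F):
  P1: F <- M -> C <- S -> R
  P2: F <- M -> C <- G -> R
  P3: F <- M -> C -> R
  P4: F <- M -> C -> D <- S -> R
  P5: F <- M -> R
Condition 1 (no descendant of F in the set): FAILS — D is a descendant of F.
Condition 2 (every backdoor path blocked by {D, G, M}):
  P1: blocked at fork node M ∈ conditioning set.
  P2: blocked at fork node M ∈ conditioning set.
  P3: blocked at fork node M ∈ conditioning set.
  P4: blocked at fork node M ∈ conditioning set.
  P5: blocked at fork node M ∈ conditioning set.
{D, G, M} does not satisfy the backdoor criterion.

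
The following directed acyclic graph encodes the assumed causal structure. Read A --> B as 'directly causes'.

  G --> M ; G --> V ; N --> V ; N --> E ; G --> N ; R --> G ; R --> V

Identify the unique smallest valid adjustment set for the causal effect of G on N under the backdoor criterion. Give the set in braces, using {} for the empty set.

{}

Variables eligible for adjustment (non-descendants of G, excluding G and N): {R}.
Backdoor paths from G to N:
  P1: G <- R -> V <- N
Each backdoor path contains an unconditioned collider, so every path is already blocked with the empty conditioning set:
  P1: blocked at collider V (neither it nor any descendant is in the conditioning set).
The empty set is therefore the unique smallest valid set.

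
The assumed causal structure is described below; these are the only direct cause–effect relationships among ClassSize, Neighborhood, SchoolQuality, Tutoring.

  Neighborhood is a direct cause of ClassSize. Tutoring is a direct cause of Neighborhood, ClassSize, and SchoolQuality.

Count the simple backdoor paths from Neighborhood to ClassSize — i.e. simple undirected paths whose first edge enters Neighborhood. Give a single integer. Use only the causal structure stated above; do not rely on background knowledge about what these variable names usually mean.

A backdoor path from Neighborhood to ClassSize is any simple undirected path whose first edge points into Neighborhood (i.e. leaves Neighborhood via a parent).
Parents of Neighborhood: {Tutoring}.
Enumerating:
  P1: Neighborhood <- Tutoring -> ClassSize
That exhausts the simple backdoor paths. Count: 1.

1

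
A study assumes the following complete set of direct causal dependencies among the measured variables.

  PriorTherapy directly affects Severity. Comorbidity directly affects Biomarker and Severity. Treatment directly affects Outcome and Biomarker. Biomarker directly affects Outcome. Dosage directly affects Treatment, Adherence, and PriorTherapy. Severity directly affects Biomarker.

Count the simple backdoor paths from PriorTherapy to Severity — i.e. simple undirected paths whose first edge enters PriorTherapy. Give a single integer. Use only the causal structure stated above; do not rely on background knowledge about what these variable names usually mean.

4

A backdoor path from PriorTherapy to Severity is any simple undirected path whose first edge points into PriorTherapy (i.e. leaves PriorTherapy via a parent).
Parents of PriorTherapy: {Dosage}.
Enumerating:
  P1: PriorTherapy <- Dosage -> Treatment -> Biomarker <- Comorbidity -> Severity
  P2: PriorTherapy <- Dosage -> Treatment -> Biomarker <- Severity
  P3: PriorTherapy <- Dosage -> Treatment -> Outcome <- Biomarker <- Comorbidity -> Severity
  P4: PriorTherapy <- Dosage -> Treatment -> Outcome <- Biomarker <- Severity
That exhausts the simple backdoor paths. Count: 4.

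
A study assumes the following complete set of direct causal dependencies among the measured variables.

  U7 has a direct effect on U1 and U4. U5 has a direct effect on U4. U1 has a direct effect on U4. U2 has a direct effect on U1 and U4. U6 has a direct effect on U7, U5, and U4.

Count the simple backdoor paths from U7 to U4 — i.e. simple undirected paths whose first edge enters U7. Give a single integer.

A backdoor path from U7 to U4 is any simple undirected path whose first edge points into U7 (i.e. leaves U7 via a parent).
Parents of U7: {U6}.
Enumerating:
  P1: U7 <- U6 -> U5 -> U4
  P2: U7 <- U6 -> U4
That exhausts the simple backdoor paths. Count: 2.

2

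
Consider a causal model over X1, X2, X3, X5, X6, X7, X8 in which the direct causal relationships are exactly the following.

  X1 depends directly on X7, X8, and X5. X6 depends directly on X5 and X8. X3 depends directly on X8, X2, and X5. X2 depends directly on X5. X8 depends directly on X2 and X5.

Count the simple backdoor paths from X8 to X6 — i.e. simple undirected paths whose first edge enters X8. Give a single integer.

3

A backdoor path from X8 to X6 is any simple undirected path whose first edge points into X8 (i.e. leaves X8 via a parent).
Parents of X8: {X2, X5}.
Enumerating:
  P1: X8 <- X5 -> X6
  P2: X8 <- X2 <- X5 -> X6
  P3: X8 <- X2 -> X3 <- X5 -> X6
That exhausts the simple backdoor paths. Count: 3.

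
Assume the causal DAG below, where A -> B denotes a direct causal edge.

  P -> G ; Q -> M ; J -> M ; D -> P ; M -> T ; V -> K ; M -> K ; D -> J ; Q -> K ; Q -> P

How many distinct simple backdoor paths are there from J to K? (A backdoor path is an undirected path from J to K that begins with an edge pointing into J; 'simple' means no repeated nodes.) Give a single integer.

A backdoor path from J to K is any simple undirected path whose first edge points into J (i.e. leaves J via a parent).
Parents of J: {D}.
Enumerating:
  P1: J <- D -> P <- Q -> M -> K
  P2: J <- D -> P <- Q -> K
That exhausts the simple backdoor paths. Count: 2.

2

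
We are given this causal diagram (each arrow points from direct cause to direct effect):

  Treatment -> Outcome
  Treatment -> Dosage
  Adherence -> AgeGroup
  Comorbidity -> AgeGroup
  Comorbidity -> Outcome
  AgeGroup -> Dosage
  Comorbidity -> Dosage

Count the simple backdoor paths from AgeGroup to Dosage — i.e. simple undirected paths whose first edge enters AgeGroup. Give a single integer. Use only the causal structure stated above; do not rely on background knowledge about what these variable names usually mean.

A backdoor path from AgeGroup to Dosage is any simple undirected path whose first edge points into AgeGroup (i.e. leaves AgeGroup via a parent).
Parents of AgeGroup: {Adherence, Comorbidity}.
Enumerating:
  P1: AgeGroup <- Comorbidity -> Outcome <- Treatment -> Dosage
  P2: AgeGroup <- Comorbidity -> Dosage
That exhausts the simple backdoor paths. Count: 2.

2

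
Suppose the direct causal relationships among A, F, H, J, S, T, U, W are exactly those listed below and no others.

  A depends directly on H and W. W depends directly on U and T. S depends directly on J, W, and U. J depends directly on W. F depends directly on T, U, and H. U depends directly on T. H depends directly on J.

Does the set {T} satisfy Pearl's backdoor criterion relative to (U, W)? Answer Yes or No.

Backdoor paths from U to W (paths whose first edge points into U):
  P1: U <- T -> W
  P2: U <- T -> F <- H <- J <- W
  P3: U <- T -> F <- H <- J -> S <- W
  P4: U <- T -> F <- H -> A <- W
Condition 1 (no descendant of U in the set): holds — descendants of U are {A, F, H, J, S, W}; none are in {T}.
Condition 2 (every backdoor path blocked by {T}):
  P1: blocked at fork node T ∈ conditioning set.
  P2: blocked at fork node T ∈ conditioning set.
  P3: blocked at fork node T ∈ conditioning set.
  P4: blocked at fork node T ∈ conditioning set.
{T} satisfies the backdoor criterion.

Yes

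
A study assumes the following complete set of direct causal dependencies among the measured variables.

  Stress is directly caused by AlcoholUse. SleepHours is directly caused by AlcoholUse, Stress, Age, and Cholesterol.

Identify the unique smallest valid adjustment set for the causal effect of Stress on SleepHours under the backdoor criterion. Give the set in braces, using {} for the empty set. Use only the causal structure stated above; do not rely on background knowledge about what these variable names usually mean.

Variables eligible for adjustment (non-descendants of Stress, excluding Stress and SleepHours): {Age, AlcoholUse, Cholesterol}.
Backdoor paths from Stress to SleepHours:
  P1: Stress <- AlcoholUse -> SleepHours
The empty set is not sufficient: P1 (Stress <- AlcoholUse -> SleepHours) has no collider blocking it and no conditioned non-collider, so it is open.
Try {AlcoholUse}:
  P1: blocked at fork node AlcoholUse ∈ conditioning set.
{AlcoholUse} contains no descendant of Stress and blocks every backdoor path.
No other singleton works — e.g. {Cholesterol} leaves P1 open — so {AlcoholUse} is the unique smallest valid adjustment set.

{AlcoholUse}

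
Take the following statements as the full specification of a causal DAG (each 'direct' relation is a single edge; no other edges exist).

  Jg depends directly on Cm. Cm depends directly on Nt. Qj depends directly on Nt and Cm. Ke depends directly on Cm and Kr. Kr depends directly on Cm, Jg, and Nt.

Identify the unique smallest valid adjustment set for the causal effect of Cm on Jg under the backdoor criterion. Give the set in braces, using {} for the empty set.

Variables eligible for adjustment (non-descendants of Cm, excluding Cm and Jg): {Nt}.
Backdoor paths from Cm to Jg:
  P1: Cm <- Nt -> Kr <- Jg
Each backdoor path contains an unconditioned collider, so every path is already blocked with the empty conditioning set:
  P1: blocked at collider Kr (neither it nor any descendant is in the conditioning set).
The empty set is therefore the unique smallest valid set.

{}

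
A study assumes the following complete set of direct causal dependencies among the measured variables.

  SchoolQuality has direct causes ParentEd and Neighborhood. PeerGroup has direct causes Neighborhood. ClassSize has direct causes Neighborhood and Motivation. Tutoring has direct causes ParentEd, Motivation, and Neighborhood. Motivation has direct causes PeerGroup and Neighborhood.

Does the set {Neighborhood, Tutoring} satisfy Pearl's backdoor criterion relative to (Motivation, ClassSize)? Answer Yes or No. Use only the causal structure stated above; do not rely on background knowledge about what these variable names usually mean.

Backdoor paths from Motivation to ClassSize (paths whose first edge points into Motivation):
  P1: Motivation <- Neighborhood -> ClassSize
  P2: Motivation <- PeerGroup <- Neighborhood -> ClassSize
Condition 1 (no descendant of Motivation in the set): FAILS — Tutoring is a descendant of Motivation.
Condition 2 (every backdoor path blocked by {Neighborhood, Tutoring}):
  P1: blocked at fork node Neighborhood ∈ conditioning set.
  P2: blocked at fork node Neighborhood ∈ conditioning set.
{Neighborhood, Tutoring} does not satisfy the backdoor criterion.

No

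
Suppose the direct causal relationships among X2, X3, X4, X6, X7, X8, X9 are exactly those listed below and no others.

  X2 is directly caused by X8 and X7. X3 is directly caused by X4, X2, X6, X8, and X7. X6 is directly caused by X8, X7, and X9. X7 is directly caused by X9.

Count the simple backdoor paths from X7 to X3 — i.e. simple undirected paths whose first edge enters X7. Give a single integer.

A backdoor path from X7 to X3 is any simple undirected path whose first edge points into X7 (i.e. leaves X7 via a parent).
Parents of X7: {X9}.
Enumerating:
  P1: X7 <- X9 -> X6 <- X8 -> X2 -> X3
  P2: X7 <- X9 -> X6 <- X8 -> X3
  P3: X7 <- X9 -> X6 -> X3
That exhausts the simple backdoor paths. Count: 3.

3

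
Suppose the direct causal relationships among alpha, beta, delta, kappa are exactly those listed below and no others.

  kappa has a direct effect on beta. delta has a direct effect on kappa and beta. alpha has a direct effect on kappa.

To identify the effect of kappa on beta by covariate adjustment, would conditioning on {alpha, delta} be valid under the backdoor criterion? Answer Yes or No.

Backdoor paths from kappa to beta (paths whose first edge points into kappa):
  P1: kappa <- delta -> beta
Condition 1 (no descendant of kappa in the set): holds — descendants of kappa are {beta}; none are in {alpha, delta}.
Condition 2 (every backdoor path blocked by {alpha, delta}):
  P1: blocked at fork node delta ∈ conditioning set.
{alpha, delta} satisfies the backdoor criterion.

Yes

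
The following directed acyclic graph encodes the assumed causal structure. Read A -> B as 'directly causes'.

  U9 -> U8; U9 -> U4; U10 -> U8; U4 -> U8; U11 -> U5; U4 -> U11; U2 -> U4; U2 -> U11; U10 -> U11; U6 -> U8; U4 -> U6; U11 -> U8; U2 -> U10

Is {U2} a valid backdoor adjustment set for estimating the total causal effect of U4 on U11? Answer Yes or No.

Yes

Backdoor paths from U4 to U11 (paths whose first edge points into U4):
  P1: U4 <- U9 -> U8 <- U10 <- U2 -> U11
  P2: U4 <- U9 -> U8 <- U10 -> U11
  P3: U4 <- U9 -> U8 <- U11
  P4: U4 <- U2 -> U10 -> U11
  P5: U4 <- U2 -> U10 -> U8 <- U11
  P6: U4 <- U2 -> U11
Condition 1 (no descendant of U4 in the set): holds — descendants of U4 are {U11, U5, U6, U8}; none are in {U2}.
Condition 2 (every backdoor path blocked by {U2}):
  P1: blocked at collider U8 (neither it nor any descendant is in the conditioning set).
  P2: blocked at collider U8 (neither it nor any descendant is in the conditioning set).
  P3: blocked at collider U8 (neither it nor any descendant is in the conditioning set).
  P4: blocked at fork node U2 ∈ conditioning set.
  P5: blocked at fork node U2 ∈ conditioning set.
  P6: blocked at fork node U2 ∈ conditioning set.
{U2} satisfies the backdoor criterion.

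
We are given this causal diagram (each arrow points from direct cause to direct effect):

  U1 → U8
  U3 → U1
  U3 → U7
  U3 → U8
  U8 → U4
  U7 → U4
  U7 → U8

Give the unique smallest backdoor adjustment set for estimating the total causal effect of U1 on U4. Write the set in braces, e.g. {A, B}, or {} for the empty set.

{U3}

Variables eligible for adjustment (non-descendants of U1, excluding U1 and U4): {U3, U7}.
Backdoor paths from U1 to U4:
  P1: U1 <- U3 -> U7 -> U8 -> U4
  P2: U1 <- U3 -> U7 -> U4
  P3: U1 <- U3 -> U8 <- U7 -> U4
  P4: U1 <- U3 -> U8 -> U4
The empty set is not sufficient: P1 (U1 <- U3 -> U7 -> U8 -> U4) has no collider blocking it and no conditioned non-collider, so it is open.
Try {U3}:
  P1: blocked at fork node U3 ∈ conditioning set.
  P2: blocked at fork node U3 ∈ conditioning set.
  P3: blocked at fork node U3 ∈ conditioning set.
  P4: blocked at fork node U3 ∈ conditioning set.
{U3} contains no descendant of U1 and blocks every backdoor path.
No other singleton works — e.g. {U7} leaves P4 open — so {U3} is the unique smallest valid adjustment set.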